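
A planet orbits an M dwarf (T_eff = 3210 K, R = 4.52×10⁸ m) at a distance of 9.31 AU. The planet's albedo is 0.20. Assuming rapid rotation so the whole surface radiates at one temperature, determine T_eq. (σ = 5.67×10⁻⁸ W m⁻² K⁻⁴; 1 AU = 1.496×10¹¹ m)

T_eq ≈ 38.7 K

d = 9.31 AU = 1.39×10¹² m.
L = 4πR_⋆²σT_⋆⁴ = 4π(4.52×10⁸)² × 5.67×10⁻⁸ × (3210)⁴ = 1.55×10²⁵ W.
S = L/(4πd²) = 0.634 W m⁻².
Energy balance: absorbed = emitted ⇒ πR²·S(1−A) = 4πR²·σT_eq⁴, so T_eq⁴ = S(1−A)/(4σ).
T_eq = [0.634 × 0.80 / (4 × 5.67×10⁻⁸)]^(1/4) = (2.24×10⁶)^(1/4) = 38.7 K.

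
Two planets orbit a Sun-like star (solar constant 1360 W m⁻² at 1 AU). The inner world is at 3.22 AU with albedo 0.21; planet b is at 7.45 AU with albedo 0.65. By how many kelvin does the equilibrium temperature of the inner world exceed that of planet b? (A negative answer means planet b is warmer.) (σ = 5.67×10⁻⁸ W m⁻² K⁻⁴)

ΔT ≈ 67.8 K

T_eq = [S₀(1−A)/(4σd²)]^(1/4), so T ∝ (1−A)^(1/4) / √d.
T₁ = [1360×0.79/(4×5.67×10⁻⁸×3.22²)]^(1/4) = 146.20 K.
T₂ = [1360×0.35/(4×5.67×10⁻⁸×7.45²)]^(1/4) = 78.42 K.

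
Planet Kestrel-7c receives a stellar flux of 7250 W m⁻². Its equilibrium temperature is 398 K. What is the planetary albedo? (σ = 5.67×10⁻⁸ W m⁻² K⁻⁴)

From T_eq⁴ = S(1−A)/(4σ): 1−A = 4σT_eq⁴/S.
1−A = 4 × 5.67×10⁻⁸ × (398)⁴ / 7250 = 0.785.

A ≈ 0.22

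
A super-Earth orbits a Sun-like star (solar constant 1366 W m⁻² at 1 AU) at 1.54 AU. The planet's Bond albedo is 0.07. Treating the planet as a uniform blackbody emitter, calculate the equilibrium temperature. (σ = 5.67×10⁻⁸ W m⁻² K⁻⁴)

T_eq ≈ 220 K

Flux at 1.54 AU: S = 1366/1.54² = 576 W m⁻².
Energy balance: absorbed = emitted ⇒ πR²·S(1−A) = 4πR²·σT_eq⁴, so T_eq⁴ = S(1−A)/(4σ).
T_eq = [576 × 0.93 / (4 × 5.67×10⁻⁸)]^(1/4) = (2.36×10⁹)^(1/4) = 220 K.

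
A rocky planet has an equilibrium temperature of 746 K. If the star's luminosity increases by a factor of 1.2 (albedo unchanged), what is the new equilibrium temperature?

T_eq ∝ L^(1/4) · d^(−1/2).
T′ = 746 × 1.2^(1/4) = 781 K.

T_eq ≈ 781 K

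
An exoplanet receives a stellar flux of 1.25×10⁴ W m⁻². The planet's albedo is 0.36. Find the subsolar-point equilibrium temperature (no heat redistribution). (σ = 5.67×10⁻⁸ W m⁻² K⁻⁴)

T_ss ≈ 613 K

At the subsolar point the surface absorbs S(1−A) and emits σT⁴ per unit area — no factor of 4, since only the local patch is in balance.
T = [1.25×10⁴ × 0.64 / 5.67×10⁻⁸]^(1/4) = (1.41×10¹¹)^(1/4) = 613 K.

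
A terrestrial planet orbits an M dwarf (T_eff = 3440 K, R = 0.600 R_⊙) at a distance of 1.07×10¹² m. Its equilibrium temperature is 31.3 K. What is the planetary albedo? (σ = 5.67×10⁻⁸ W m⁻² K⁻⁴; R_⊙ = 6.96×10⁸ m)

R_⋆ = 0.600 × 6.96×10⁸ = 4.18×10⁸ m.
L = 4πR_⋆²σT_⋆⁴ = 4π(4.18×10⁸)² × 5.67×10⁻⁸ × (3440)⁴ = 1.74×10²⁵ W.
S = L/(4πd²) = 1.21 W m⁻².
From T_eq⁴ = S(1−A)/(4σ): 1−A = 4σT_eq⁴/S.
1−A = 4 × 5.67×10⁻⁸ × (31.3)⁴ / 1.21 = 0.180.

A ≈ 0.82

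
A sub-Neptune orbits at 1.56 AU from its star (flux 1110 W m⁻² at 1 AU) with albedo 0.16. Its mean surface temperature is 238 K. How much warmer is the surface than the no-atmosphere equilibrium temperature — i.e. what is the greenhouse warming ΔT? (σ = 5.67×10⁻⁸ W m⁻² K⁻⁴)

ΔT ≈ 35.3 K

S = 1110/1.56² = 456.1 W m⁻².
T_eq = [S(1−A)/(4σ)]^(1/4) = [456.1×0.84/(4×5.67×10⁻⁸)]^(1/4) = 202.7 K.
ΔT = T_surf − T_eq = 238 − 202.7.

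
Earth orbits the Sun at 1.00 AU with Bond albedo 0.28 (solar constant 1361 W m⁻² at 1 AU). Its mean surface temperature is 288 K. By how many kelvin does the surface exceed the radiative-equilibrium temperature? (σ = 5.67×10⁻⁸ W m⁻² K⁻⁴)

S = 1361/1.00² = 1361 W m⁻².
T_eq = [S(1−A)/(4σ)]^(1/4) = [1361×0.72/(4×5.67×10⁻⁸)]^(1/4) = 256.4 K.
ΔT = T_surf − T_eq = 288 − 256.4.

ΔT ≈ 31.6 K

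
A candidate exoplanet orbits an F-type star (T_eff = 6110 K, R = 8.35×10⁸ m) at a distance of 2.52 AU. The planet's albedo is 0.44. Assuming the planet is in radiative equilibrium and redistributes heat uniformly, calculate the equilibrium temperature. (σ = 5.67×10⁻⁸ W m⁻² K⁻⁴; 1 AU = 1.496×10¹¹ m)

T_eq ≈ 176 K

d = 2.52 AU = 3.77×10¹¹ m.
L = 4πR_⋆²σT_⋆⁴ = 4π(8.35×10⁸)² × 5.67×10⁻⁸ × (6110)⁴ = 6.92×10²⁶ W.
S = L/(4πd²) = 388 W m⁻².
Energy balance: absorbed = emitted ⇒ πR²·S(1−A) = 4πR²·σT_eq⁴, so T_eq⁴ = S(1−A)/(4σ).
T_eq = [388 × 0.56 / (4 × 5.67×10⁻⁸)]^(1/4) = (9.57×10⁸)^(1/4) = 176 K.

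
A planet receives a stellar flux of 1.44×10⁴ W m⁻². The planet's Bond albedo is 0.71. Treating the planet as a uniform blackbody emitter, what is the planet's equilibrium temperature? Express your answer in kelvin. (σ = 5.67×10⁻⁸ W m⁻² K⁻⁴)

Energy balance: absorbed = emitted ⇒ πR²·S(1−A) = 4πR²·σT_eq⁴, so T_eq⁴ = S(1−A)/(4σ).
T_eq = [1.44×10⁴ × 0.29 / (4 × 5.67×10⁻⁸)]^(1/4) = (1.84×10¹⁰)^(1/4) = 368 K.

T_eq ≈ 368 K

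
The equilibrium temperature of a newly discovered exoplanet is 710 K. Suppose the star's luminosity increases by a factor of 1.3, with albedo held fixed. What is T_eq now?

T_eq ≈ 758 K

T_eq ∝ L^(1/4) · d^(−1/2).
T′ = 710 × 1.3^(1/4) = 758 K.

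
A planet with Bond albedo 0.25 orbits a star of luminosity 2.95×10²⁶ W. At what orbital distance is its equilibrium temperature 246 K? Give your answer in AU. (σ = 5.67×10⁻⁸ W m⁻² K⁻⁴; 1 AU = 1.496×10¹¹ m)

From T_eq⁴ = L(1−A)/(16πσd²): d = √[L(1−A)/(16πσT_eq⁴)].
d = √[2.95×10²⁶ × 0.75 / (16π × 5.67×10⁻⁸ × (246)⁴)] = 1.46×10¹¹ m = 0.973 AU.

d ≈ 0.973 AU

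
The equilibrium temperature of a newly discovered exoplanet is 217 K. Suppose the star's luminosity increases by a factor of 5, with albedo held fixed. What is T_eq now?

T_eq ≈ 324 K

T_eq ∝ L^(1/4) · d^(−1/2).
T′ = 217 × 5^(1/4) = 324 K.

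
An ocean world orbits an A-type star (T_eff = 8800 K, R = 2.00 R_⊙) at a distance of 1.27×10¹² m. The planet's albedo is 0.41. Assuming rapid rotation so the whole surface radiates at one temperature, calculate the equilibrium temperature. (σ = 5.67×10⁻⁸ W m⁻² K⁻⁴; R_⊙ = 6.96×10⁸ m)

T_eq ≈ 181 K

R_⋆ = 2.00 × 6.96×10⁸ = 1.39×10⁹ m.
L = 4πR_⋆²σT_⋆⁴ = 4π(1.39×10⁹)² × 5.67×10⁻⁸ × (8800)⁴ = 8.28×10²⁷ W.
S = L/(4πd²) = 408 W m⁻².
Energy balance: absorbed = emitted ⇒ πR²·S(1−A) = 4πR²·σT_eq⁴, so T_eq⁴ = S(1−A)/(4σ).
T_eq = [408 × 0.59 / (4 × 5.67×10⁻⁸)]^(1/4) = (1.06×10⁹)^(1/4) = 181 K.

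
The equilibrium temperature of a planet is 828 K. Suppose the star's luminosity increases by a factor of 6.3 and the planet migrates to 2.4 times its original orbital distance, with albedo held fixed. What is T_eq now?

T_eq ∝ L^(1/4) · d^(−1/2).
T′ = 828 × 6.3^(1/4) / 2.4^(1/2) = 847 K.

T_eq ≈ 847 K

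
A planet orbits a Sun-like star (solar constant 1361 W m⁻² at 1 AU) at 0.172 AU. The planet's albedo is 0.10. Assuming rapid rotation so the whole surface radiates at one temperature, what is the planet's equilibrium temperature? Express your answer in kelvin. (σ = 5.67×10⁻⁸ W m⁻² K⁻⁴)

T_eq ≈ 654 K

Flux at 0.172 AU: S = 1361/0.172² = 4.60×10⁴ W m⁻².
Energy balance: absorbed = emitted ⇒ πR²·S(1−A) = 4πR²·σT_eq⁴, so T_eq⁴ = S(1−A)/(4σ).
T_eq = [4.60×10⁴ × 0.90 / (4 × 5.67×10⁻⁸)]^(1/4) = (1.83×10¹¹)^(1/4) = 654 K.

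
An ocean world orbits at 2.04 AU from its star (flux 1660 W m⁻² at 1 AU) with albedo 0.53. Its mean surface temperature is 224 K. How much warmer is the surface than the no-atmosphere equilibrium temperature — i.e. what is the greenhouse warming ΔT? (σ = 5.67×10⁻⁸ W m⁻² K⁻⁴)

ΔT ≈ 54.4 K

S = 1660/2.04² = 398.9 W m⁻².
T_eq = [S(1−A)/(4σ)]^(1/4) = [398.9×0.47/(4×5.67×10⁻⁸)]^(1/4) = 169.6 K.
ΔT = T_surf − T_eq = 224 − 169.6.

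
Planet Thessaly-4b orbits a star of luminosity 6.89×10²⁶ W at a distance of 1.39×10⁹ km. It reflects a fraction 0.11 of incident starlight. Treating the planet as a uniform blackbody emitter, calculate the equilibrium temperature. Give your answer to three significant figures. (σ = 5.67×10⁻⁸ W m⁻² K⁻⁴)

T_eq ≈ 103 K

d = 1.39×10⁹ km = 1.39×10¹² m.
Flux: S = L/(4πd²) = 6.89×10²⁶/(4π×(1.39×10¹²)²) = 28.4 W m⁻².
Energy balance: absorbed = emitted ⇒ πR²·S(1−A) = 4πR²·σT_eq⁴, so T_eq⁴ = S(1−A)/(4σ).
T_eq = [28.4 × 0.89 / (4 × 5.67×10⁻⁸)]^(1/4) = (1.11×10⁸)^(1/4) = 103 K.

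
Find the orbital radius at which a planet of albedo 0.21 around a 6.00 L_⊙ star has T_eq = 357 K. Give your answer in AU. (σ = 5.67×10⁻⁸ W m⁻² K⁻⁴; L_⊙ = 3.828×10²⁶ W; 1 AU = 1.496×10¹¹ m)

L = 6.00 × 3.828×10²⁶ = 2.30×10²⁷ W.
From T_eq⁴ = L(1−A)/(16πσd²): d = √[L(1−A)/(16πσT_eq⁴)].
d = √[2.30×10²⁷ × 0.79 / (16π × 5.67×10⁻⁸ × (357)⁴)] = 1.98×10¹¹ m = 1.32 AU.

d ≈ 1.32 AU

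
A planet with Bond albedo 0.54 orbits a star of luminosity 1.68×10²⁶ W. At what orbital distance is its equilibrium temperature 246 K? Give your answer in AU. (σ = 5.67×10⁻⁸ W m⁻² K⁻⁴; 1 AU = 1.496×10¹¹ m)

From T_eq⁴ = L(1−A)/(16πσd²): d = √[L(1−A)/(16πσT_eq⁴)].
d = √[1.68×10²⁶ × 0.46 / (16π × 5.67×10⁻⁸ × (246)⁴)] = 8.60×10¹⁰ m = 0.575 AU.

d ≈ 0.575 AU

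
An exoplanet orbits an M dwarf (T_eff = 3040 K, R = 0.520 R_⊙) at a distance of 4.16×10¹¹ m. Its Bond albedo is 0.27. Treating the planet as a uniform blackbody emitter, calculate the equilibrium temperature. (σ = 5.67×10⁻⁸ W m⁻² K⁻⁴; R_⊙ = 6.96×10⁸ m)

T_eq ≈ 58.6 K

R_⋆ = 0.520 × 6.96×10⁸ = 3.62×10⁸ m.
L = 4πR_⋆²σT_⋆⁴ = 4π(3.62×10⁸)² × 5.67×10⁻⁸ × (3040)⁴ = 7.97×10²⁴ W.
S = L/(4πd²) = 3.67 W m⁻².
Energy balance: absorbed = emitted ⇒ πR²·S(1−A) = 4πR²·σT_eq⁴, so T_eq⁴ = S(1−A)/(4σ).
T_eq = [3.67 × 0.73 / (4 × 5.67×10⁻⁸)]^(1/4) = (1.18×10⁷)^(1/4) = 58.6 K.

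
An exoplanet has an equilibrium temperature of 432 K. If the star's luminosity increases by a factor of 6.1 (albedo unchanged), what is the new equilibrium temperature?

T_eq ≈ 679 K

T_eq ∝ L^(1/4) · d^(−1/2).
T′ = 432 × 6.1^(1/4) = 679 K.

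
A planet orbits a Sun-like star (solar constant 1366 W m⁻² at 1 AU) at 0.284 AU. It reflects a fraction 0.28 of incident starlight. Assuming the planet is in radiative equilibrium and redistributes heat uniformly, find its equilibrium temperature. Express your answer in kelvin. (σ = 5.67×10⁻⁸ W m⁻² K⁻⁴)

Flux at 0.284 AU: S = 1366/0.284² = 1.69×10⁴ W m⁻².
Energy balance: absorbed = emitted ⇒ πR²·S(1−A) = 4πR²·σT_eq⁴, so T_eq⁴ = S(1−A)/(4σ).
T_eq = [1.69×10⁴ × 0.72 / (4 × 5.67×10⁻⁸)]^(1/4) = (5.38×10¹⁰)^(1/4) = 482 K.

T_eq ≈ 482 K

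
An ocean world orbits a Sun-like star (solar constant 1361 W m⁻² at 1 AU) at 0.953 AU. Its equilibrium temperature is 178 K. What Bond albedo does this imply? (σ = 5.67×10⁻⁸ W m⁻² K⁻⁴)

Flux at 0.953 AU: S = 1361/0.953² = 1500 W m⁻².
From T_eq⁴ = S(1−A)/(4σ): 1−A = 4σT_eq⁴/S.
1−A = 4 × 5.67×10⁻⁸ × (178)⁴ / 1500 = 0.152.

A ≈ 0.85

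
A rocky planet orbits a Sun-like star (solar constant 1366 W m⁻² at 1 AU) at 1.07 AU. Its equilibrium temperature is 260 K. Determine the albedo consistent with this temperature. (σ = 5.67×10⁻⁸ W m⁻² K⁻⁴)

A ≈ 0.13

Flux at 1.07 AU: S = 1366/1.07² = 1190 W m⁻².
From T_eq⁴ = S(1−A)/(4σ): 1−A = 4σT_eq⁴/S.
1−A = 4 × 5.67×10⁻⁸ × (260)⁴ / 1190 = 0.869.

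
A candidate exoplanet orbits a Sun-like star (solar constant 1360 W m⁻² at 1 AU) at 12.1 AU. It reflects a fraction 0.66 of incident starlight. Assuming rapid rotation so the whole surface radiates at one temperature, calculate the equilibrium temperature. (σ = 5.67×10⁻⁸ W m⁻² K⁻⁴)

T_eq ≈ 61.1 K

Flux at 12.1 AU: S = 1360/12.1² = 9.29 W m⁻².
Energy balance: absorbed = emitted ⇒ πR²·S(1−A) = 4πR²·σT_eq⁴, so T_eq⁴ = S(1−A)/(4σ).
T_eq = [9.29 × 0.34 / (4 × 5.67×10⁻⁸)]^(1/4) = (1.39×10⁷)^(1/4) = 61.1 K.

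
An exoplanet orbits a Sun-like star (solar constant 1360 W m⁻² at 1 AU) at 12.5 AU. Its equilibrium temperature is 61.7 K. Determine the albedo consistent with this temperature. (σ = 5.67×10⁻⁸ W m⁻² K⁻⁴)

A ≈ 0.62

Flux at 12.5 AU: S = 1360/12.5² = 8.70 W m⁻².
From T_eq⁴ = S(1−A)/(4σ): 1−A = 4σT_eq⁴/S.
1−A = 4 × 5.67×10⁻⁸ × (61.7)⁴ / 8.70 = 0.378.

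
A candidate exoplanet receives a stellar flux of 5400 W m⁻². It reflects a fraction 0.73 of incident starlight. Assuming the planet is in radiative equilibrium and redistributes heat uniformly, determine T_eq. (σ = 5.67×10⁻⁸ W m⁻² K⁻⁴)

T_eq ≈ 283 K

Energy balance: absorbed = emitted ⇒ πR²·S(1−A) = 4πR²·σT_eq⁴, so T_eq⁴ = S(1−A)/(4σ).
T_eq = [5400 × 0.27 / (4 × 5.67×10⁻⁸)]^(1/4) = (6.43×10⁹)^(1/4) = 283 K.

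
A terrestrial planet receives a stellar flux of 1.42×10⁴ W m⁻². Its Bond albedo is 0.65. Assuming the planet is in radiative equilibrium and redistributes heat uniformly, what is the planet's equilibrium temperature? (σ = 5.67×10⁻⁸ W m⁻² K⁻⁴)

Energy balance: absorbed = emitted ⇒ πR²·S(1−A) = 4πR²·σT_eq⁴, so T_eq⁴ = S(1−A)/(4σ).
T_eq = [1.42×10⁴ × 0.35 / (4 × 5.67×10⁻⁸)]^(1/4) = (2.19×10¹⁰)^(1/4) = 385 K.

T_eq ≈ 385 K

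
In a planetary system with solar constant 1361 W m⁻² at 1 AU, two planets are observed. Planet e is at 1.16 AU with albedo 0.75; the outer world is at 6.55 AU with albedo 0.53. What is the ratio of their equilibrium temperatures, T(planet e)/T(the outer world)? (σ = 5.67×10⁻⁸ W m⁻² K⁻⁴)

T_eq = [S₀(1−A)/(4σd²)]^(1/4), so T ∝ (1−A)^(1/4) / √d.
T₁ = [1361×0.25/(4×5.67×10⁻⁸×1.16²)]^(1/4) = 182.73 K.
T₂ = [1361×0.47/(4×5.67×10⁻⁸×6.55²)]^(1/4) = 90.04 K.

T₁/T₂ ≈ 2.029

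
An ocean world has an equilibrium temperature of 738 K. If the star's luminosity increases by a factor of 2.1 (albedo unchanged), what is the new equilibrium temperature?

T_eq ≈ 888 K

T_eq ∝ L^(1/4) · d^(−1/2).
T′ = 738 × 2.1^(1/4) = 888 K.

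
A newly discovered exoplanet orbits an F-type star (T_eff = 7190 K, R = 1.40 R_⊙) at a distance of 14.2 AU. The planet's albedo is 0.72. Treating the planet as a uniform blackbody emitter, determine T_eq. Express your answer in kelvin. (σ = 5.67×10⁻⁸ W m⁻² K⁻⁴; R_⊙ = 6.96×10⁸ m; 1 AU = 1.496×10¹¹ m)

T_eq ≈ 79.2 K

R_⋆ = 1.40 × 6.96×10⁸ = 9.74×10⁸ m.
d = 14.2 AU = 2.12×10¹² m.
L = 4πR_⋆²σT_⋆⁴ = 4π(9.74×10⁸)² × 5.67×10⁻⁸ × (7190)⁴ = 1.81×10²⁷ W.
S = L/(4πd²) = 31.9 W m⁻².
Energy balance: absorbed = emitted ⇒ πR²·S(1−A) = 4πR²·σT_eq⁴, so T_eq⁴ = S(1−A)/(4σ).
T_eq = [31.9 × 0.28 / (4 × 5.67×10⁻⁸)]^(1/4) = (3.94×10⁷)^(1/4) = 79.2 K.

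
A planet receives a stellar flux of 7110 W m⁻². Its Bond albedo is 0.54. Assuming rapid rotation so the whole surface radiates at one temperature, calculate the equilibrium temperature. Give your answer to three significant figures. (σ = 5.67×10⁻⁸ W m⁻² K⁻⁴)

Energy balance: absorbed = emitted ⇒ πR²·S(1−A) = 4πR²·σT_eq⁴, so T_eq⁴ = S(1−A)/(4σ).
T_eq = [7110 × 0.46 / (4 × 5.67×10⁻⁸)]^(1/4) = (1.44×10¹⁰)^(1/4) = 347 K.

T_eq ≈ 347 K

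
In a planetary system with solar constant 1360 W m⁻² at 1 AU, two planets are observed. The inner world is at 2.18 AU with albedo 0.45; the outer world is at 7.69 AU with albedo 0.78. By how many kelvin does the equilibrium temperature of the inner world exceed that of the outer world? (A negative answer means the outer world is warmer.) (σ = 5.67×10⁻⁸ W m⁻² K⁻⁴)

ΔT ≈ 93.6 K

T_eq = [S₀(1−A)/(4σd²)]^(1/4), so T ∝ (1−A)^(1/4) / √d.
T₁ = [1360×0.55/(4×5.67×10⁻⁸×2.18²)]^(1/4) = 162.31 K.
T₂ = [1360×0.22/(4×5.67×10⁻⁸×7.69²)]^(1/4) = 68.73 K.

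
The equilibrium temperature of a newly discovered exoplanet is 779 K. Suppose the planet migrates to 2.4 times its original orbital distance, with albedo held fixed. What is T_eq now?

T_eq ≈ 503 K

T_eq ∝ L^(1/4) · d^(−1/2).
T′ = 779 / 2.4^(1/2) = 503 K.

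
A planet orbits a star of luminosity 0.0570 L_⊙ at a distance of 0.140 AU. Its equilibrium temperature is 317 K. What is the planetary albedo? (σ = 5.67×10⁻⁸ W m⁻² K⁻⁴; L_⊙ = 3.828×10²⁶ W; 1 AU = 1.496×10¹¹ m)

d = 0.140 AU = 2.09×10¹⁰ m.
L = 0.0570 × 3.828×10²⁶ = 2.18×10²⁵ W.
Flux: S = L/(4πd²) = 2.18×10²⁵/(4π×(2.09×10¹⁰)²) = 3960 W m⁻².
From T_eq⁴ = S(1−A)/(4σ): 1−A = 4σT_eq⁴/S.
1−A = 4 × 5.67×10⁻⁸ × (317)⁴ / 3960 = 0.579.

A ≈ 0.42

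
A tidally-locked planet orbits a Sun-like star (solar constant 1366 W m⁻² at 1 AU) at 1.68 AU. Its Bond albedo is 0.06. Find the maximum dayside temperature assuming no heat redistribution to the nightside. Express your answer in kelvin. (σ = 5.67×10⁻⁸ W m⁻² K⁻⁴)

T_ss ≈ 299 K

Flux at 1.68 AU: S = 1366/1.68² = 484 W m⁻².
With no redistribution each surface element balances locally: S(1−A) = σT⁴.
T = [484 × 0.94 / 5.67×10⁻⁸]^(1/4) = (8.02×10⁹)^(1/4) = 299 K.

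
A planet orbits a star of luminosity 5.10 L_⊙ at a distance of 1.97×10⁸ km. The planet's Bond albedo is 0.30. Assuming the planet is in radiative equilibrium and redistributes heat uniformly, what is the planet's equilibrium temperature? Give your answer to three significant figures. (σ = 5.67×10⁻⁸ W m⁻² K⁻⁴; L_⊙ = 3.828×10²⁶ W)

d = 1.97×10⁸ km = 1.97×10¹¹ m.
L = 5.10 × 3.828×10²⁶ = 1.95×10²⁷ W.
Flux: S = L/(4πd²) = 1.95×10²⁷/(4π×(1.97×10¹¹)²) = 4000 W m⁻².
Energy balance: absorbed = emitted ⇒ πR²·S(1−A) = 4πR²·σT_eq⁴, so T_eq⁴ = S(1−A)/(4σ).
T_eq = [4000 × 0.70 / (4 × 5.67×10⁻⁸)]^(1/4) = (1.24×10¹⁰)^(1/4) = 333 K.

T_eq ≈ 333 K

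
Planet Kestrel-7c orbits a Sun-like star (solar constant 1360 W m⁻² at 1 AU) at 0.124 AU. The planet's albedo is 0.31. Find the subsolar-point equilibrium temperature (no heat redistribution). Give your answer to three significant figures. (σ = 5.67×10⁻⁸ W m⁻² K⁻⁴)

T_ss ≈ 1020 K

Flux at 0.124 AU: S = 1360/0.124² = 8.84×10⁴ W m⁻².
At the subsolar point the surface absorbs S(1−A) and emits σT⁴ per unit area — no factor of 4, since only the local patch is in balance.
T = [8.84×10⁴ × 0.69 / 5.67×10⁻⁸]^(1/4) = (1.08×10¹²)^(1/4) = 1020 K.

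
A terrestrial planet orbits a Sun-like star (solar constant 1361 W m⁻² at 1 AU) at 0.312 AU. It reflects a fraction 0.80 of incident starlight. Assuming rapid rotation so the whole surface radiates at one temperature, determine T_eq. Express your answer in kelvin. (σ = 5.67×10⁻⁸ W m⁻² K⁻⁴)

T_eq ≈ 333 K

Flux at 0.312 AU: S = 1361/0.312² = 1.40×10⁴ W m⁻².
Energy balance: absorbed = emitted ⇒ πR²·S(1−A) = 4πR²·σT_eq⁴, so T_eq⁴ = S(1−A)/(4σ).
T_eq = [1.40×10⁴ × 0.20 / (4 × 5.67×10⁻⁸)]^(1/4) = (1.23×10¹⁰)^(1/4) = 333 K.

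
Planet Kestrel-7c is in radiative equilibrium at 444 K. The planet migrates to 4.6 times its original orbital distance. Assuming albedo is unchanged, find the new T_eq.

T_eq ∝ L^(1/4) · d^(−1/2).
T′ = 444 / 4.6^(1/2) = 207 K.

T_eq ≈ 207 K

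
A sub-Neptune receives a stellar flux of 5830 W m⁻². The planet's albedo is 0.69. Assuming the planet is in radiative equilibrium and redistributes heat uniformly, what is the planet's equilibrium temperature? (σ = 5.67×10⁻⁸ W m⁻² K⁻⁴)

Energy balance: absorbed = emitted ⇒ πR²·S(1−A) = 4πR²·σT_eq⁴, so T_eq⁴ = S(1−A)/(4σ).
T_eq = [5830 × 0.31 / (4 × 5.67×10⁻⁸)]^(1/4) = (7.97×10⁹)^(1/4) = 299 K.

T_eq ≈ 299 K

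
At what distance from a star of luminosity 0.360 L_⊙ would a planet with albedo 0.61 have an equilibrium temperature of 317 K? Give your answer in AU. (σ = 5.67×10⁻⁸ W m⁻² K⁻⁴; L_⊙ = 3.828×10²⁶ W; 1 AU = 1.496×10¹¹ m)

d ≈ 0.289 AU

L = 0.360 × 3.828×10²⁶ = 1.38×10²⁶ W.
From T_eq⁴ = L(1−A)/(16πσd²): d = √[L(1−A)/(16πσT_eq⁴)].
d = √[1.38×10²⁶ × 0.39 / (16π × 5.67×10⁻⁸ × (317)⁴)] = 4.32×10¹⁰ m = 0.289 AU.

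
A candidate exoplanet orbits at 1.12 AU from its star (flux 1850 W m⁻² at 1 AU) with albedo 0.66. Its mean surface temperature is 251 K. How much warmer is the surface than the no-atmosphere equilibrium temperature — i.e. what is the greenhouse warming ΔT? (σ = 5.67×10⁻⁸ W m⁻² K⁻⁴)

ΔT ≈ 34.2 K

S = 1850/1.12² = 1475 W m⁻².
T_eq = [S(1−A)/(4σ)]^(1/4) = [1475×0.34/(4×5.67×10⁻⁸)]^(1/4) = 216.8 K.
ΔT = T_surf − T_eq = 251 − 216.8.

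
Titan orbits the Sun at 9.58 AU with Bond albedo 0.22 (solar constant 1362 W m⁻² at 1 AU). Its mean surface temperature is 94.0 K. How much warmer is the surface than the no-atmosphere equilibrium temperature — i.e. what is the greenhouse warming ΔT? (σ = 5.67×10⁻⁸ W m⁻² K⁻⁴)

ΔT ≈ 9.5 K

S = 1362/9.58² = 14.84 W m⁻².
T_eq = [S(1−A)/(4σ)]^(1/4) = [14.84×0.78/(4×5.67×10⁻⁸)]^(1/4) = 84.5 K.
ΔT = T_surf − T_eq = 94 − 84.5.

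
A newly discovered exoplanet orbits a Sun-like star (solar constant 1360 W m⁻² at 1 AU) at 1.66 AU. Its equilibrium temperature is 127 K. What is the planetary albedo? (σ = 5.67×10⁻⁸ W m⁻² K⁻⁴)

A ≈ 0.88

Flux at 1.66 AU: S = 1360/1.66² = 494 W m⁻².
From T_eq⁴ = S(1−A)/(4σ): 1−A = 4σT_eq⁴/S.
1−A = 4 × 5.67×10⁻⁸ × (127)⁴ / 494 = 0.120.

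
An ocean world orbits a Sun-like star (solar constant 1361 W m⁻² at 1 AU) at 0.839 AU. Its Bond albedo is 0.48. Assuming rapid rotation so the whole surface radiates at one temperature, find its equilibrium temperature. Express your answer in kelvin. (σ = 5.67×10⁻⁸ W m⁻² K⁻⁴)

Flux at 0.839 AU: S = 1361/0.839² = 1930 W m⁻².
Energy balance: absorbed = emitted ⇒ πR²·S(1−A) = 4πR²·σT_eq⁴, so T_eq⁴ = S(1−A)/(4σ).
T_eq = [1930 × 0.52 / (4 × 5.67×10⁻⁸)]^(1/4) = (4.43×10⁹)^(1/4) = 258 K.

T_eq ≈ 258 K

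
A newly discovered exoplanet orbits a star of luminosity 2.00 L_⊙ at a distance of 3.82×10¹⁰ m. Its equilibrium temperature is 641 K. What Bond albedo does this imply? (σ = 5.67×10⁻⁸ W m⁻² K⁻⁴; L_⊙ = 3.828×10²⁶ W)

A ≈ 0.08

L = 2.00 × 3.828×10²⁶ = 7.66×10²⁶ W.
Flux: S = L/(4πd²) = 7.66×10²⁶/(4π×(3.82×10¹⁰)²) = 4.18×10⁴ W m⁻².
From T_eq⁴ = S(1−A)/(4σ): 1−A = 4σT_eq⁴/S.
1−A = 4 × 5.67×10⁻⁸ × (641)⁴ / 4.18×10⁴ = 0.917.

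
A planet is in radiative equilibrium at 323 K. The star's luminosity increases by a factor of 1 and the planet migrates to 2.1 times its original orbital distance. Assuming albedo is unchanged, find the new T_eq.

T_eq ≈ 223 K

T_eq ∝ L^(1/4) · d^(−1/2).
T′ = 323 × 1^(1/4) / 2.1^(1/2) = 223 K.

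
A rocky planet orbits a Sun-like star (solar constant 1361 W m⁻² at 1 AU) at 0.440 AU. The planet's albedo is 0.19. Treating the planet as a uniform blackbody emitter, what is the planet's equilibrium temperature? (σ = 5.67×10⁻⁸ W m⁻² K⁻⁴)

Flux at 0.440 AU: S = 1361/0.440² = 7030 W m⁻².
Energy balance: absorbed = emitted ⇒ πR²·S(1−A) = 4πR²·σT_eq⁴, so T_eq⁴ = S(1−A)/(4σ).
T_eq = [7030 × 0.81 / (4 × 5.67×10⁻⁸)]^(1/4) = (2.51×10¹⁰)^(1/4) = 398 K.

T_eq ≈ 398 K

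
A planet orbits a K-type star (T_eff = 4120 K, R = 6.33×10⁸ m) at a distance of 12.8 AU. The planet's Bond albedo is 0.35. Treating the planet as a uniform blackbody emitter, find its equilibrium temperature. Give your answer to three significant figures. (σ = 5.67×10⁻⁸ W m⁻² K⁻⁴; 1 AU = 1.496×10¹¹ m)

d = 12.8 AU = 1.91×10¹² m.
L = 4πR_⋆²σT_⋆⁴ = 4π(6.33×10⁸)² × 5.67×10⁻⁸ × (4120)⁴ = 8.23×10²⁵ W.
S = L/(4πd²) = 1.79 W m⁻².
Energy balance: absorbed = emitted ⇒ πR²·S(1−A) = 4πR²·σT_eq⁴, so T_eq⁴ = S(1−A)/(4σ).
T_eq = [1.79 × 0.65 / (4 × 5.67×10⁻⁸)]^(1/4) = (5.12×10⁶)^(1/4) = 47.6 K.

T_eq ≈ 47.6 K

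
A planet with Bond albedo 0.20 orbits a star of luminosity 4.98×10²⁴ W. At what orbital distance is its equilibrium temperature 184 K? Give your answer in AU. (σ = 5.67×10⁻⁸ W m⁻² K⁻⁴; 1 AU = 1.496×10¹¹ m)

d ≈ 0.233 AU

From T_eq⁴ = L(1−A)/(16πσd²): d = √[L(1−A)/(16πσT_eq⁴)].
d = √[4.98×10²⁴ × 0.80 / (16π × 5.67×10⁻⁸ × (184)⁴)] = 3.49×10¹⁰ m = 0.233 AU.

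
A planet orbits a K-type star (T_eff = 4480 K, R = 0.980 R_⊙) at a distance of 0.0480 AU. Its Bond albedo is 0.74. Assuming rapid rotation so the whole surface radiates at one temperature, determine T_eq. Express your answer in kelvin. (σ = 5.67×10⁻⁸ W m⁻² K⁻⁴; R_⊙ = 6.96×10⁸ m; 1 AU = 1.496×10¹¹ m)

R_⋆ = 0.980 × 6.96×10⁸ = 6.82×10⁸ m.
d = 0.0480 AU = 7.18×10⁹ m.
L = 4πR_⋆²σT_⋆⁴ = 4π(6.82×10⁸)² × 5.67×10⁻⁸ × (4480)⁴ = 1.34×10²⁶ W.
S = L/(4πd²) = 2.06×10⁵ W m⁻².
Energy balance: absorbed = emitted ⇒ πR²·S(1−A) = 4πR²·σT_eq⁴, so T_eq⁴ = S(1−A)/(4σ).
T_eq = [2.06×10⁵ × 0.26 / (4 × 5.67×10⁻⁸)]^(1/4) = (2.36×10¹¹)^(1/4) = 697 K.

T_eq ≈ 697 K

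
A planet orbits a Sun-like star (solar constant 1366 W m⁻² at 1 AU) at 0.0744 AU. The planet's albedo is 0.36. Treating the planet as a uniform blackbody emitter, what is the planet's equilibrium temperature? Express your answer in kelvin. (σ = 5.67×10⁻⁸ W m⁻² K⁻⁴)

T_eq ≈ 914 K

Flux at 0.0744 AU: S = 1366/0.0744² = 2.47×10⁵ W m⁻².
Energy balance: absorbed = emitted ⇒ πR²·S(1−A) = 4πR²·σT_eq⁴, so T_eq⁴ = S(1−A)/(4σ).
T_eq = [2.47×10⁵ × 0.64 / (4 × 5.67×10⁻⁸)]^(1/4) = (6.96×10¹¹)^(1/4) = 914 K.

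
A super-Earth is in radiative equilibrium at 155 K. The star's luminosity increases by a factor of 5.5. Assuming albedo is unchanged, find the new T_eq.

T_eq ≈ 237 K

T_eq ∝ L^(1/4) · d^(−1/2).
T′ = 155 × 5.5^(1/4) = 237 K.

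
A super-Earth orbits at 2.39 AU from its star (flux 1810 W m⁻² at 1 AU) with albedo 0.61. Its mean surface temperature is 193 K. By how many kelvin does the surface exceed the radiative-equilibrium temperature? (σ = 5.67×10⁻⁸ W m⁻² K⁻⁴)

S = 1810/2.39² = 316.9 W m⁻².
T_eq = [S(1−A)/(4σ)]^(1/4) = [316.9×0.39/(4×5.67×10⁻⁸)]^(1/4) = 152.8 K.
ΔT = T_surf − T_eq = 193 − 152.8.

ΔT ≈ 40.2 K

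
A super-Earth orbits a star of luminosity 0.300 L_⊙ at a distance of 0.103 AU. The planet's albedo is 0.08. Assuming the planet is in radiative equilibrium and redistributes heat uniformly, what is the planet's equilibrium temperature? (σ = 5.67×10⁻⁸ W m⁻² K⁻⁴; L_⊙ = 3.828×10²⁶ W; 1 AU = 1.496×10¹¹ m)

T_eq ≈ 629 K

d = 0.103 AU = 1.54×10¹⁰ m.
L = 0.300 × 3.828×10²⁶ = 1.15×10²⁶ W.
Flux: S = L/(4πd²) = 1.15×10²⁶/(4π×(1.54×10¹⁰)²) = 3.85×10⁴ W m⁻².
Energy balance: absorbed = emitted ⇒ πR²·S(1−A) = 4πR²·σT_eq⁴, so T_eq⁴ = S(1−A)/(4σ).
T_eq = [3.85×10⁴ × 0.92 / (4 × 5.67×10⁻⁸)]^(1/4) = (1.56×10¹¹)^(1/4) = 629 K.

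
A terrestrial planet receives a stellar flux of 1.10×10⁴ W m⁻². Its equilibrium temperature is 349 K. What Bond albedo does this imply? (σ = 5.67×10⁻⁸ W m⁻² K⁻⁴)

From T_eq⁴ = S(1−A)/(4σ): 1−A = 4σT_eq⁴/S.
1−A = 4 × 5.67×10⁻⁸ × (349)⁴ / 1.10×10⁴ = 0.306.

A ≈ 0.69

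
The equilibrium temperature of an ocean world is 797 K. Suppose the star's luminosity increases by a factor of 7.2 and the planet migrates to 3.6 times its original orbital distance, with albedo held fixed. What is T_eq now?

T_eq ∝ L^(1/4) · d^(−1/2).
T′ = 797 × 7.2^(1/4) / 3.6^(1/2) = 688 K.

T_eq ≈ 688 K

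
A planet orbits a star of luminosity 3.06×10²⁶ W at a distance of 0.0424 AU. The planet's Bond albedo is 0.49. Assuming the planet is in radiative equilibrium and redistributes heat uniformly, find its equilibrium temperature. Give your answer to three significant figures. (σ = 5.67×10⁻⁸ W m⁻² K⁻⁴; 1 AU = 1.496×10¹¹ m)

T_eq ≈ 1080 K

d = 0.0424 AU = 6.34×10⁹ m.
Flux: S = L/(4πd²) = 3.06×10²⁶/(4π×(6.34×10⁹)²) = 6.05×10⁵ W m⁻².
Energy balance: absorbed = emitted ⇒ πR²·S(1−A) = 4πR²·σT_eq⁴, so T_eq⁴ = S(1−A)/(4σ).
T_eq = [6.05×10⁵ × 0.51 / (4 × 5.67×10⁻⁸)]^(1/4) = (1.36×10¹²)^(1/4) = 1080 K.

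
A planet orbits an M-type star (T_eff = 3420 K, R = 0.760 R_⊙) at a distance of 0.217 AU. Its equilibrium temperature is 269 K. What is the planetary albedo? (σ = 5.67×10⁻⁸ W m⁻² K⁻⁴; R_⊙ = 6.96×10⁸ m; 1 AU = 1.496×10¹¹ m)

R_⋆ = 0.760 × 6.96×10⁸ = 5.29×10⁸ m.
d = 0.217 AU = 3.25×10¹⁰ m.
L = 4πR_⋆²σT_⋆⁴ = 4π(5.29×10⁸)² × 5.67×10⁻⁸ × (3420)⁴ = 2.73×10²⁵ W.
S = L/(4πd²) = 2060 W m⁻².
From T_eq⁴ = S(1−A)/(4σ): 1−A = 4σT_eq⁴/S.
1−A = 4 × 5.67×10⁻⁸ × (269)⁴ / 2060 = 0.577.

A ≈ 0.42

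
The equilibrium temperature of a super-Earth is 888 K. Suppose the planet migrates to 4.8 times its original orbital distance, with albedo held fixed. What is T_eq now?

T_eq ≈ 405 K

T_eq ∝ L^(1/4) · d^(−1/2).
T′ = 888 / 4.8^(1/2) = 405 K.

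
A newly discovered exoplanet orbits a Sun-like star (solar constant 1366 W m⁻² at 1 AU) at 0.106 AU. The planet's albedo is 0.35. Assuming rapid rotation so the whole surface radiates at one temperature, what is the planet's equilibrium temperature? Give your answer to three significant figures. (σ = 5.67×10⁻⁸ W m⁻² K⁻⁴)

T_eq ≈ 768 K

Flux at 0.106 AU: S = 1366/0.106² = 1.22×10⁵ W m⁻².
Energy balance: absorbed = emitted ⇒ πR²·S(1−A) = 4πR²·σT_eq⁴, so T_eq⁴ = S(1−A)/(4σ).
T_eq = [1.22×10⁵ × 0.65 / (4 × 5.67×10⁻⁸)]^(1/4) = (3.48×10¹¹)^(1/4) = 768 K.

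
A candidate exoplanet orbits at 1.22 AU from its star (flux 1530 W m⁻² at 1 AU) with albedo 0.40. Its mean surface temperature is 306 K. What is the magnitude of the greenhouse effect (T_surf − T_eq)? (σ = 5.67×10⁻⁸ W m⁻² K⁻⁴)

ΔT ≈ 77.6 K

S = 1530/1.22² = 1028 W m⁻².
T_eq = [S(1−A)/(4σ)]^(1/4) = [1028×0.60/(4×5.67×10⁻⁸)]^(1/4) = 228.4 K.
ΔT = T_surf − T_eq = 306 − 228.4.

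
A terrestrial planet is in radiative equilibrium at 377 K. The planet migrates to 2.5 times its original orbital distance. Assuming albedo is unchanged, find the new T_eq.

T_eq ∝ L^(1/4) · d^(−1/2).
T′ = 377 / 2.5^(1/2) = 238 K.

T_eq ≈ 238 K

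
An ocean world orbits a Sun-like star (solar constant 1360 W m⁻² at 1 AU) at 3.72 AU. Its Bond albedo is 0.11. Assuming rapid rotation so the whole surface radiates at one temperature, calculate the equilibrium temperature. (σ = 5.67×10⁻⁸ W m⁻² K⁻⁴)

T_eq ≈ 140 K

Flux at 3.72 AU: S = 1360/3.72² = 98.3 W m⁻².
Energy balance: absorbed = emitted ⇒ πR²·S(1−A) = 4πR²·σT_eq⁴, so T_eq⁴ = S(1−A)/(4σ).
T_eq = [98.3 × 0.89 / (4 × 5.67×10⁻⁸)]^(1/4) = (3.86×10⁸)^(1/4) = 140 K.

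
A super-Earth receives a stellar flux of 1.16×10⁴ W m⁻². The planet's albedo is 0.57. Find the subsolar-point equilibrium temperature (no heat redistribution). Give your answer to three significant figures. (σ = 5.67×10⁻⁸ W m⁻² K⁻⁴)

T_ss ≈ 545 K

At the subsolar point the surface absorbs S(1−A) and emits σT⁴ per unit area — no factor of 4, since only the local patch is in balance.
T = [1.16×10⁴ × 0.43 / 5.67×10⁻⁸]^(1/4) = (8.80×10¹⁰)^(1/4) = 545 K.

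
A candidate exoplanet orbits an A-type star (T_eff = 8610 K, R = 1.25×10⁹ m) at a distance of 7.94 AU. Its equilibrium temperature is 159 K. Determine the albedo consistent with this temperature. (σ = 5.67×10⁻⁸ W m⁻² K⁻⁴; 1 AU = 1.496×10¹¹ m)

A ≈ 0.58

d = 7.94 AU = 1.19×10¹² m.
L = 4πR_⋆²σT_⋆⁴ = 4π(1.25×10⁹)² × 5.67×10⁻⁸ × (8610)⁴ = 6.12×10²⁷ W.
S = L/(4πd²) = 345 W m⁻².
From T_eq⁴ = S(1−A)/(4σ): 1−A = 4σT_eq⁴/S.
1−A = 4 × 5.67×10⁻⁸ × (159)⁴ / 345 = 0.420.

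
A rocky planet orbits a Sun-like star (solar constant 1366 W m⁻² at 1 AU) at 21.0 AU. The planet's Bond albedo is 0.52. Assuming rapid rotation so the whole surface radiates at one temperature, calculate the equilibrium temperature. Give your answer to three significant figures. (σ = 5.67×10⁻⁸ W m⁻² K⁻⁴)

Flux at 21.0 AU: S = 1366/21.0² = 3.10 W m⁻².
Energy balance: absorbed = emitted ⇒ πR²·S(1−A) = 4πR²·σT_eq⁴, so T_eq⁴ = S(1−A)/(4σ).
T_eq = [3.10 × 0.48 / (4 × 5.67×10⁻⁸)]^(1/4) = (6.56×10⁶)^(1/4) = 50.6 K.

T_eq ≈ 50.6 K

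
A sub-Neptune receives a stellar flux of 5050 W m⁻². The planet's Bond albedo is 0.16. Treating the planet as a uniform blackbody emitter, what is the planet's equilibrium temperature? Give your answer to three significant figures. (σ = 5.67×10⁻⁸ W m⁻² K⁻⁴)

Energy balance: absorbed = emitted ⇒ πR²·S(1−A) = 4πR²·σT_eq⁴, so T_eq⁴ = S(1−A)/(4σ).
T_eq = [5050 × 0.84 / (4 × 5.67×10⁻⁸)]^(1/4) = (1.87×10¹⁰)^(1/4) = 370 K.

T_eq ≈ 370 K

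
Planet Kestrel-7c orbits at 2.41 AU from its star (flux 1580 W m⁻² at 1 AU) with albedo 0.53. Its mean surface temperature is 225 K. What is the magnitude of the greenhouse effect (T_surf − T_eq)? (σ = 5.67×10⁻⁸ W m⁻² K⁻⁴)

ΔT ≈ 70.9 K

S = 1580/2.41² = 272.0 W m⁻².
T_eq = [S(1−A)/(4σ)]^(1/4) = [272.0×0.47/(4×5.67×10⁻⁸)]^(1/4) = 154.1 K.
ΔT = T_surf − T_eq = 225 − 154.1.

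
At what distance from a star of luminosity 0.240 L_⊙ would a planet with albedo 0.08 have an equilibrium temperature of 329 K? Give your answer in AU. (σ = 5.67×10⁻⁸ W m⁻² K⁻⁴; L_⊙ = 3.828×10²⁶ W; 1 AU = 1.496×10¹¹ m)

d ≈ 0.336 AU

L = 0.240 × 3.828×10²⁶ = 9.19×10²⁵ W.
From T_eq⁴ = L(1−A)/(16πσd²): d = √[L(1−A)/(16πσT_eq⁴)].
d = √[9.19×10²⁵ × 0.92 / (16π × 5.67×10⁻⁸ × (329)⁴)] = 5.03×10¹⁰ m = 0.336 AU.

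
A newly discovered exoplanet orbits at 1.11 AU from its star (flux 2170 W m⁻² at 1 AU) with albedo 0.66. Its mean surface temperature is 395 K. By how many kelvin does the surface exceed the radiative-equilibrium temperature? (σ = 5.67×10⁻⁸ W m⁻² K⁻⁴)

S = 2170/1.11² = 1761 W m⁻².
T_eq = [S(1−A)/(4σ)]^(1/4) = [1761×0.34/(4×5.67×10⁻⁸)]^(1/4) = 226.7 K.
ΔT = T_surf − T_eq = 395 − 226.7.

ΔT ≈ 168.3 K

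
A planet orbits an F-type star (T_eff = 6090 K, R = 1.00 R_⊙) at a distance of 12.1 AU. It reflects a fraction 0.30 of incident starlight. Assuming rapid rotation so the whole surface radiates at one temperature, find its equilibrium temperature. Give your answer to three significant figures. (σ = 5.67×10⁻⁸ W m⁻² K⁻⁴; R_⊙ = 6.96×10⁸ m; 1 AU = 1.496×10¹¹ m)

T_eq ≈ 77.2 K

R_⋆ = 1.00 × 6.96×10⁸ = 6.96×10⁸ m.
d = 12.1 AU = 1.81×10¹² m.
L = 4πR_⋆²σT_⋆⁴ = 4π(6.96×10⁸)² × 5.67×10⁻⁸ × (6090)⁴ = 4.75×10²⁶ W.
S = L/(4πd²) = 11.5 W m⁻².
Energy balance: absorbed = emitted ⇒ πR²·S(1−A) = 4πR²·σT_eq⁴, so T_eq⁴ = S(1−A)/(4σ).
T_eq = [11.5 × 0.70 / (4 × 5.67×10⁻⁸)]^(1/4) = (3.56×10⁷)^(1/4) = 77.2 K.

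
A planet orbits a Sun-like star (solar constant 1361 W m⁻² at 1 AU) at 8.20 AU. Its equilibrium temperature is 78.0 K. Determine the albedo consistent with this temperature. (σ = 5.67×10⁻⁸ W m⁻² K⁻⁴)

Flux at 8.20 AU: S = 1361/8.20² = 20.2 W m⁻².
From T_eq⁴ = S(1−A)/(4σ): 1−A = 4σT_eq⁴/S.
1−A = 4 × 5.67×10⁻⁸ × (78.0)⁴ / 20.2 = 0.415.

A ≈ 0.59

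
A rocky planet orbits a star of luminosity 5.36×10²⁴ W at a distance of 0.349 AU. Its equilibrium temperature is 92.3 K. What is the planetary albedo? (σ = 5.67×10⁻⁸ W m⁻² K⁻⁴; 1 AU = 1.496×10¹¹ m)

A ≈ 0.89

d = 0.349 AU = 5.22×10¹⁰ m.
Flux: S = L/(4πd²) = 5.36×10²⁴/(4π×(5.22×10¹⁰)²) = 156 W m⁻².
From T_eq⁴ = S(1−A)/(4σ): 1−A = 4σT_eq⁴/S.
1−A = 4 × 5.67×10⁻⁸ × (92.3)⁴ / 156 = 0.105.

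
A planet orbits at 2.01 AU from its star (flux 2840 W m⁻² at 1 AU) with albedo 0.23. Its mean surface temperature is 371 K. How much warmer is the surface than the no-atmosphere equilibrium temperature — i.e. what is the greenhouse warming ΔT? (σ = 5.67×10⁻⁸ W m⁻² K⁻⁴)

ΔT ≈ 150.0 K

S = 2840/2.01² = 703.0 W m⁻².
T_eq = [S(1−A)/(4σ)]^(1/4) = [703.0×0.77/(4×5.67×10⁻⁸)]^(1/4) = 221.0 K.
ΔT = T_surf − T_eq = 371 − 221.0.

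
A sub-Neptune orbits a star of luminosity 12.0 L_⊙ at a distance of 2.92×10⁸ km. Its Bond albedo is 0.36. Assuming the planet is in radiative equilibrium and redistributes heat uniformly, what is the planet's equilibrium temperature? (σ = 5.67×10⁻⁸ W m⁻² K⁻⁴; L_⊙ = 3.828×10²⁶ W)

T_eq ≈ 332 K

d = 2.92×10⁸ km = 2.92×10¹¹ m.
L = 12.0 × 3.828×10²⁶ = 4.59×10²⁷ W.
Flux: S = L/(4πd²) = 4.59×10²⁷/(4π×(2.92×10¹¹)²) = 4290 W m⁻².
Energy balance: absorbed = emitted ⇒ πR²·S(1−A) = 4πR²·σT_eq⁴, so T_eq⁴ = S(1−A)/(4σ).
T_eq = [4290 × 0.64 / (4 × 5.67×10⁻⁸)]^(1/4) = (1.21×10¹⁰)^(1/4) = 332 K.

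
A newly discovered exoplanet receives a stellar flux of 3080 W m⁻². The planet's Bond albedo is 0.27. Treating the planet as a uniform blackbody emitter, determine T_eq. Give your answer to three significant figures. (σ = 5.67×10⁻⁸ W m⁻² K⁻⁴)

Energy balance: absorbed = emitted ⇒ πR²·S(1−A) = 4πR²·σT_eq⁴, so T_eq⁴ = S(1−A)/(4σ).
T_eq = [3080 × 0.73 / (4 × 5.67×10⁻⁸)]^(1/4) = (9.91×10⁹)^(1/4) = 316 K.

T_eq ≈ 316 K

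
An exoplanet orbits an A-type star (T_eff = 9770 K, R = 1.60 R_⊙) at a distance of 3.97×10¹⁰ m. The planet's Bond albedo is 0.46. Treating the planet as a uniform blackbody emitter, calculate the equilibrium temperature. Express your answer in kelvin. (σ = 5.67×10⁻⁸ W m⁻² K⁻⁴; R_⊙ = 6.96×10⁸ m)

T_eq ≈ 992 K

R_⋆ = 1.60 × 6.96×10⁸ = 1.11×10⁹ m.
L = 4πR_⋆²σT_⋆⁴ = 4π(1.11×10⁹)² × 5.67×10⁻⁸ × (9770)⁴ = 8.05×10²⁷ W.
S = L/(4πd²) = 4.06×10⁵ W m⁻².
Energy balance: absorbed = emitted ⇒ πR²·S(1−A) = 4πR²·σT_eq⁴, so T_eq⁴ = S(1−A)/(4σ).
T_eq = [4.06×10⁵ × 0.54 / (4 × 5.67×10⁻⁸)]^(1/4) = (9.68×10¹¹)^(1/4) = 992 K.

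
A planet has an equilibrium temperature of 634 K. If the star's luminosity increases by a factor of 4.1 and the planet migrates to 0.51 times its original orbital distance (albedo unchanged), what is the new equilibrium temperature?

T_eq ∝ L^(1/4) · d^(−1/2).
T′ = 634 × 4.1^(1/4) / 0.51^(1/2) = 1260 K.

T_eq ≈ 1260 K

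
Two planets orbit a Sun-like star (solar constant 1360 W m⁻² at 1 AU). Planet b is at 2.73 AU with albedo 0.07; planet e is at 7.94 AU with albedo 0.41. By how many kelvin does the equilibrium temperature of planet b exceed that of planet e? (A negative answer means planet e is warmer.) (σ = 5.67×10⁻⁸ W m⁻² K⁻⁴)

ΔT ≈ 78.8 K

T_eq = [S₀(1−A)/(4σd²)]^(1/4), so T ∝ (1−A)^(1/4) / √d.
T₁ = [1360×0.93/(4×5.67×10⁻⁸×2.73²)]^(1/4) = 165.39 K.
T₂ = [1360×0.59/(4×5.67×10⁻⁸×7.94²)]^(1/4) = 86.55 K.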